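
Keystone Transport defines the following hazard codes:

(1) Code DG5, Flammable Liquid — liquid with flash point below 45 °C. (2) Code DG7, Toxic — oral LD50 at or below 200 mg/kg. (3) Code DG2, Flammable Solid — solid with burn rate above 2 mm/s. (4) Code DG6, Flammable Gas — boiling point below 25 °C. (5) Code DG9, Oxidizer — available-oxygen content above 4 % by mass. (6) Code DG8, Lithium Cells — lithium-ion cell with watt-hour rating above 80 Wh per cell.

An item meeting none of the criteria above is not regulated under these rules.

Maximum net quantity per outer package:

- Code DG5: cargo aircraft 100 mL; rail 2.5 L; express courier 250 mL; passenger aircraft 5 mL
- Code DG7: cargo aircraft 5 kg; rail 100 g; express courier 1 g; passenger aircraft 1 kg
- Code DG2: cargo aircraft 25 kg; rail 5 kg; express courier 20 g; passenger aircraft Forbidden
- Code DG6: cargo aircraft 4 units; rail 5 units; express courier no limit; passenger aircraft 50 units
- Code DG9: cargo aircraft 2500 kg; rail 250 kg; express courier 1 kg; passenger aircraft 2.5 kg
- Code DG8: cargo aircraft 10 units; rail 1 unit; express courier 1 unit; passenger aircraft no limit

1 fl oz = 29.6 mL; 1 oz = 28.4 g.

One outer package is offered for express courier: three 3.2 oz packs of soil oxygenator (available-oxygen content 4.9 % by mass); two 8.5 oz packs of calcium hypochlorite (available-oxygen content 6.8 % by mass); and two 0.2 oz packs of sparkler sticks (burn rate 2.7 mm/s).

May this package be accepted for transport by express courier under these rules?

Yes

Soil oxygenator: available-oxygen content 4.9 % by mass > 4 % by mass → Code DG9 (Oxidizer).
With available-oxygen content 6.8 % by mass (> 4 % by mass), the calcium hypochlorite falls in Code DG9.
With burn rate 2.7 mm/s (> 2 mm/s), the sparkler sticks fall in Code DG2.
Code DG2 quantity: two 0.2 oz packs = 11.36 g.
11.36 g is within the express courier limit of 20 g for Code DG2.
Total Code DG9: (three 3.2 oz packs = 272.64 g) + (two 8.5 oz packs = 482.8 g) = 755.44 g.
755.44 g ≤ 1 kg (express courier limit, Code DG9) — within limit.
Every hazard code is within its express courier limit and no segregation rule is violated.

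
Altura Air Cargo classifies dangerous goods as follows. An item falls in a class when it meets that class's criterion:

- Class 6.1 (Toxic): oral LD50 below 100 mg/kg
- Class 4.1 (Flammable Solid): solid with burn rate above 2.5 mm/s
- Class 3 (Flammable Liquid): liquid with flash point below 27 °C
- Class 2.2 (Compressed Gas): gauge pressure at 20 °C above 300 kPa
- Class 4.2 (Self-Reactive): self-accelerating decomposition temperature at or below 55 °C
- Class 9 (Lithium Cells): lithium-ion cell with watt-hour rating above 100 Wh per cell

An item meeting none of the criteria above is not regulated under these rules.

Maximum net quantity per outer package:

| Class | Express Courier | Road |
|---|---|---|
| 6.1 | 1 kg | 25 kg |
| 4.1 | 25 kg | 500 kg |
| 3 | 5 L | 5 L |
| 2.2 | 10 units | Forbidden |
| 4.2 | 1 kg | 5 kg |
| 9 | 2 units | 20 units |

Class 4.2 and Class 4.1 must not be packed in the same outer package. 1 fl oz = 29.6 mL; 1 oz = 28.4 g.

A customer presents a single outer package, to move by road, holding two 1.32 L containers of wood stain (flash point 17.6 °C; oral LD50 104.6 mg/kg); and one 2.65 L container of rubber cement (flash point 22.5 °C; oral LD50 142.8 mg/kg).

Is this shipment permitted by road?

No

Flash point 17.6 °C meets the Class 3 criterion (Flammable Liquid), so the wood stain is Class 3.
Rubber cement: flash point 22.5 °C < 27 °C → Class 3 (Flammable Liquid).
Class 3 net quantity: (two 1.32 L containers = 2.64 L) + 2.65 L = 5.29 L.
5.29 L exceeds the road limit of 5 L for Class 3.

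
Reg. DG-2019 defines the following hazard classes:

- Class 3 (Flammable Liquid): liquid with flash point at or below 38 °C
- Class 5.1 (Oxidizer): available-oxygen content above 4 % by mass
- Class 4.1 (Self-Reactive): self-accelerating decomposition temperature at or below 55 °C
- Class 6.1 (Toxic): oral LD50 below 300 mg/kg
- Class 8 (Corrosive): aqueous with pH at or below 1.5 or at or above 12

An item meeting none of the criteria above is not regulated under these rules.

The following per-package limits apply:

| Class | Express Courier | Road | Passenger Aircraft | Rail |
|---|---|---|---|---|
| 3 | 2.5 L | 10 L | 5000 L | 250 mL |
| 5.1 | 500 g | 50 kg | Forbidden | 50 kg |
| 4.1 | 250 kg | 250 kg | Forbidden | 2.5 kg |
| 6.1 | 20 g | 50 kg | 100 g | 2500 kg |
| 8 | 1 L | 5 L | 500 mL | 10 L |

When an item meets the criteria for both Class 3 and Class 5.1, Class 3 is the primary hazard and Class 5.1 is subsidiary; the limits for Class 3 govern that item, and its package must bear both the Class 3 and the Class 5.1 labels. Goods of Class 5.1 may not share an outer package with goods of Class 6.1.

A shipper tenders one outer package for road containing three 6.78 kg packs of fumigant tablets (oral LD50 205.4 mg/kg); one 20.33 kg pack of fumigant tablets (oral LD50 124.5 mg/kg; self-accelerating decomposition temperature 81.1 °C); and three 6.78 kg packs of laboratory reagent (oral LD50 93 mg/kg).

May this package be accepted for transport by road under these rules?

No

Fumigant tablets: oral LD50 205.4 mg/kg < 300 mg/kg → Class 6.1 (Toxic).
Oral LD50 124.5 mg/kg meets the Class 6.1 criterion (Toxic), so the fumigant tablets are Class 6.1.
Oral LD50 93 mg/kg meets the Class 6.1 criterion (Toxic), so the laboratory reagent is Class 6.1.
Total Class 6.1: (three 6.78 kg packs = 20.34 kg) + 20.33 kg + (three 6.78 kg packs = 20.34 kg) = 61.01 kg.
61.01 kg > 50 kg (road limit, Class 6.1) — over the limit.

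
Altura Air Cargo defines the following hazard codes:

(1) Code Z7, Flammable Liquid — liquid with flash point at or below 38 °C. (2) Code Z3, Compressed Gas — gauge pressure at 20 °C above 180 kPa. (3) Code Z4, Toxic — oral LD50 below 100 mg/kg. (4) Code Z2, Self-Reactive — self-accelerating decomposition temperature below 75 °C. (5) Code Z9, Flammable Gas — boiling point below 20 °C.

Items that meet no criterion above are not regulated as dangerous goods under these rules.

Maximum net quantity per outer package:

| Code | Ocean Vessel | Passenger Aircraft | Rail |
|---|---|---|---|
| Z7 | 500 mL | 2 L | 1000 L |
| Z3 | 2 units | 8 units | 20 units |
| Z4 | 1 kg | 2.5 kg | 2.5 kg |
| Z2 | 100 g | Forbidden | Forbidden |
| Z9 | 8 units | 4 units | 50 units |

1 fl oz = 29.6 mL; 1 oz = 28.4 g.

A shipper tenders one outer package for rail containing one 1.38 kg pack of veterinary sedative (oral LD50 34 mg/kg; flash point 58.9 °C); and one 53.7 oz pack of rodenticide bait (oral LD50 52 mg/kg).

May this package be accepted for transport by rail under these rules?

No

Oral LD50 34 mg/kg meets the Code Z4 criterion (Toxic), so the veterinary sedative is Code Z4.
With oral LD50 52 mg/kg (< 100 mg/kg), the rodenticide bait falls in Code Z4.
Total Code Z4: 1.38 kg + (one 53.7 oz pack = 1525.08 g) = 2905.08 g.
2905.08 g > 2.5 kg (rail limit, Code Z4) — over the limit.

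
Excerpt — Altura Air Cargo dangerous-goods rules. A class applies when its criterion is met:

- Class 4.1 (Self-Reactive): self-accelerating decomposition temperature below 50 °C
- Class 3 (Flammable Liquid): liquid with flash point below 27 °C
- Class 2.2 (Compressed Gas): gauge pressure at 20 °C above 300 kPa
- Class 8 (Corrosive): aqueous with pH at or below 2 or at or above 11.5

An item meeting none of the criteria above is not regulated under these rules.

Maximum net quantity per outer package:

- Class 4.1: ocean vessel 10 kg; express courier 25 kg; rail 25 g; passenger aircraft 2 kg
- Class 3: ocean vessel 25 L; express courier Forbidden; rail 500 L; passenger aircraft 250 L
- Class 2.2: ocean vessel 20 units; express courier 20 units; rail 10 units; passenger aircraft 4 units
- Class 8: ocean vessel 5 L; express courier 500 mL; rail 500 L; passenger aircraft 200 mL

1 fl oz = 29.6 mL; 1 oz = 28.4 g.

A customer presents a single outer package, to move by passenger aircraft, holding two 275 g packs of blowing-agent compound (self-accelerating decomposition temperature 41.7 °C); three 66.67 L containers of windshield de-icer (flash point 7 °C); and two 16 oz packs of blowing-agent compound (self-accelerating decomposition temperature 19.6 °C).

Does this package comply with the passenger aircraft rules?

With self-accelerating decomposition temperature 41.7 °C (< 50 °C), the blowing-agent compound falls in Class 4.1.
The windshield de-icer has flash point 7 °C, which is < 27 °C, so it is Class 3 (Flammable Liquid).
The blowing-agent compound has self-accelerating decomposition temperature 19.6 °C, which is < 50 °C, so it is Class 4.1 (Self-Reactive).
Class 4.1 net quantity: (two 275 g packs = 550 g) + (two 16 oz packs = 908.8 g) = 1458.8 g.
That is within the Class 4.1 passenger aircraft limit of 2 kg.
Class 3 quantity: three 66.67 L containers = 200.01 L.
200.01 L ≤ 250 L (passenger aircraft limit, Class 3) — within limit.
Every hazard class is within its passenger aircraft limit and no segregation rule is violated.

Yes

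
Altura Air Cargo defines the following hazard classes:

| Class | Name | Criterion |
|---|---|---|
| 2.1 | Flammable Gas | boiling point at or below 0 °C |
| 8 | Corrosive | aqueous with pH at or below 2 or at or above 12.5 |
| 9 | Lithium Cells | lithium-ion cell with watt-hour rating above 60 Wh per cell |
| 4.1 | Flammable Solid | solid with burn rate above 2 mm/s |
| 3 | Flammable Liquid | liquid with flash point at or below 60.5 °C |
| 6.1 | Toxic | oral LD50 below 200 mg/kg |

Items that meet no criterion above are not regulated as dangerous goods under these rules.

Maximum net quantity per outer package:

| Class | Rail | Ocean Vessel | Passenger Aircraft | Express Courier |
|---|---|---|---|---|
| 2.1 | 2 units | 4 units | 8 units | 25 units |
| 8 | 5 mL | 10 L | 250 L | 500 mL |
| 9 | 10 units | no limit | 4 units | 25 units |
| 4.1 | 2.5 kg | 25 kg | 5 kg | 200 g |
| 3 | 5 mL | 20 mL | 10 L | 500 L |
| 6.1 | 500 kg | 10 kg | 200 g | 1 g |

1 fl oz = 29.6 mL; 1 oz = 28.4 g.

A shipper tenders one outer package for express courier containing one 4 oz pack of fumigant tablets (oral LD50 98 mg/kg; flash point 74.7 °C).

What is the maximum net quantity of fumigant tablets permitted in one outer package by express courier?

1 g

With oral LD50 98 mg/kg (< 200 mg/kg), the fumigant tablets fall in Class 6.1.
The express courier limit for Class 6.1 is 1 g.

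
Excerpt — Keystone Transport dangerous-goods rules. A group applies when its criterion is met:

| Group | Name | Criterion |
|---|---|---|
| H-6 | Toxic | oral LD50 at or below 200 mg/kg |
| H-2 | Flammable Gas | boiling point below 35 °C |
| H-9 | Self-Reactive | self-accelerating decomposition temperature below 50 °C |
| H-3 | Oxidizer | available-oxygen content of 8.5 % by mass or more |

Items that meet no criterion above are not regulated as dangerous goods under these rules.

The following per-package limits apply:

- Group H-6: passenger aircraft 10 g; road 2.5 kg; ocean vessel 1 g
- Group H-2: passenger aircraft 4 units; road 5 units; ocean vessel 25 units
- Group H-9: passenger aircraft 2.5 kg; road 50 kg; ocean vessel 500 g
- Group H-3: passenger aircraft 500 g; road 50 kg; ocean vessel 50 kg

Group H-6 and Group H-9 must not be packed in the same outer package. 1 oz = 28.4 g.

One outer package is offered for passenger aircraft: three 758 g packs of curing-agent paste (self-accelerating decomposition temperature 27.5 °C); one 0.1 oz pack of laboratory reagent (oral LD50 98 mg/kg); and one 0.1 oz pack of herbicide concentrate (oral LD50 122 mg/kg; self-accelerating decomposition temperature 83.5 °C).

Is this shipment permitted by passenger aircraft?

No

Curing-agent paste: self-accelerating decomposition temperature 27.5 °C < 50 °C → Group H-9 (Self-Reactive).
Laboratory reagent: oral LD50 98 mg/kg ≤ 200 mg/kg → Group H-6 (Toxic).
Oral LD50 122 mg/kg meets the Group H-6 criterion (Toxic), so the herbicide concentrate is Group H-6.
Group H-6 net quantity: (one 0.1 oz pack = 2.84 g) + (one 0.1 oz pack = 2.84 g) = 5.68 g.
That is within the Group H-6 passenger aircraft limit of 10 g.
Group H-9 quantity: three 758 g packs = 2.274 kg.
2.274 kg is within the passenger aircraft limit of 2.5 kg for Group H-9.
Group H-6 and Group H-9 may not share an outer package.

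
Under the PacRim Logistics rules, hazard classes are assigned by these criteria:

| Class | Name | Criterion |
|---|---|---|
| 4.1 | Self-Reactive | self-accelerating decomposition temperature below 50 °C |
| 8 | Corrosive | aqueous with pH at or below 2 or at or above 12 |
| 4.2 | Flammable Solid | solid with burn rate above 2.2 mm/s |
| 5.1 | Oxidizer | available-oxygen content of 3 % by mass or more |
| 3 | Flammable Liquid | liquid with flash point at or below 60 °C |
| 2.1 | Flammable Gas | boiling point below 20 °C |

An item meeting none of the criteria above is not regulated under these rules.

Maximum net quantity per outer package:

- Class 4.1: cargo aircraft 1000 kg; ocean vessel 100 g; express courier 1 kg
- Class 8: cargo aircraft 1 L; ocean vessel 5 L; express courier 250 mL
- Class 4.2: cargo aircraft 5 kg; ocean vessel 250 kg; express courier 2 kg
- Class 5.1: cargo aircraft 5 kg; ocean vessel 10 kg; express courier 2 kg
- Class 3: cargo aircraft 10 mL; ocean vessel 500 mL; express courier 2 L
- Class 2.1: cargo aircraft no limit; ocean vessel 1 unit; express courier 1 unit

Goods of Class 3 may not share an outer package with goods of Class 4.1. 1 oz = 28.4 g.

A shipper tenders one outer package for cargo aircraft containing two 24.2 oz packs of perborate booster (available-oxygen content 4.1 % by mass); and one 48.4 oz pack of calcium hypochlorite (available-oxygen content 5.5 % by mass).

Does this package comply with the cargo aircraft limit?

The perborate booster has available-oxygen content 4.1 % by mass, which is ≥ 3 % by mass, so it is Class 5.1 (Oxidizer).
With available-oxygen content 5.5 % by mass (≥ 3 % by mass), the calcium hypochlorite falls in Class 5.1.
Total Class 5.1: (two 24.2 oz packs = 1374.56 g) + (one 48.4 oz pack = 1374.56 g) = 2749.12 g.
2749.12 g ≤ 5 kg (cargo aircraft limit, Class 5.1) — within limit.

Yes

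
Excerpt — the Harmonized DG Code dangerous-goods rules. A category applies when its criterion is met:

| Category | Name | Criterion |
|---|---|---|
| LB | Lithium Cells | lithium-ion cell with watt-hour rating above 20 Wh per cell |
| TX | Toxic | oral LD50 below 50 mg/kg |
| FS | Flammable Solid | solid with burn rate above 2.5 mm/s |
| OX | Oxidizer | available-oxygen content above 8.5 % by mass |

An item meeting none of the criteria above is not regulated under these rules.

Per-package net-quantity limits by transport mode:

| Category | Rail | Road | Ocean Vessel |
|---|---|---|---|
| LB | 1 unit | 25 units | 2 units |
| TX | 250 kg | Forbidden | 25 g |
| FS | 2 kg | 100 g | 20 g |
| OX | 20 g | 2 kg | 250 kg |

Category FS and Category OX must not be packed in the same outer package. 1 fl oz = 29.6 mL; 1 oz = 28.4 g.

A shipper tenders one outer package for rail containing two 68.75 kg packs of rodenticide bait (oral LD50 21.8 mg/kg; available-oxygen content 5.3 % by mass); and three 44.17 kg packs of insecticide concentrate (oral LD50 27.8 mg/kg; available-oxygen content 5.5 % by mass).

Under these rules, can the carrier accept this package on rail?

Oral LD50 21.8 mg/kg meets the Category TX criterion (Toxic), so the rodenticide bait is Category TX.
The insecticide concentrate has oral LD50 27.8 mg/kg, which is < 50 mg/kg, so it is Category TX (Toxic).
Category TX net quantity: (two 68.75 kg packs = 137.5 kg) + (three 44.17 kg packs = 132.51 kg) = 270.01 kg.
That exceeds the Category TX rail limit of 250 kg.

No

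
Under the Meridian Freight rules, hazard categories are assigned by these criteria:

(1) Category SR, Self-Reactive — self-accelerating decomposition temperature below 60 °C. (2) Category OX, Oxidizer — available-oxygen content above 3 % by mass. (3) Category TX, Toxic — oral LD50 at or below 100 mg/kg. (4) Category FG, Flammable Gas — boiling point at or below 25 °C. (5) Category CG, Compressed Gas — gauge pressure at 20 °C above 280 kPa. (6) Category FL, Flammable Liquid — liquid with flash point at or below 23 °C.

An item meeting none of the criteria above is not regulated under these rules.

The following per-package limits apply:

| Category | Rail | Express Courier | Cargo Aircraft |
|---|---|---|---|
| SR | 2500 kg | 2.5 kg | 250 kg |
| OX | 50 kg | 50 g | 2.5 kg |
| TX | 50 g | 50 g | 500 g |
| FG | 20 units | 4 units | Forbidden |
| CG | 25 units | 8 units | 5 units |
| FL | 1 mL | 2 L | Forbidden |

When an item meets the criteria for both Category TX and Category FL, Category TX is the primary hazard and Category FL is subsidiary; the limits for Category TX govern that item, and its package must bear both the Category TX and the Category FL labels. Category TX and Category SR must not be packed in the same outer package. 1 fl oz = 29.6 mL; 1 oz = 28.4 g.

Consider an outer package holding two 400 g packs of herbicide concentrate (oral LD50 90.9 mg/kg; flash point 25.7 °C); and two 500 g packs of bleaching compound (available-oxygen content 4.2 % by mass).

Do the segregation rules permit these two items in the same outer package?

Oral LD50 90.9 mg/kg meets the Category TX criterion (Toxic), so the herbicide concentrate is Category TX.
The bleaching compound has available-oxygen content 4.2 % by mass, which is > 3 % by mass, so it is Category OX (Oxidizer).
No segregation rule bars Category TX with Category OX.

Yes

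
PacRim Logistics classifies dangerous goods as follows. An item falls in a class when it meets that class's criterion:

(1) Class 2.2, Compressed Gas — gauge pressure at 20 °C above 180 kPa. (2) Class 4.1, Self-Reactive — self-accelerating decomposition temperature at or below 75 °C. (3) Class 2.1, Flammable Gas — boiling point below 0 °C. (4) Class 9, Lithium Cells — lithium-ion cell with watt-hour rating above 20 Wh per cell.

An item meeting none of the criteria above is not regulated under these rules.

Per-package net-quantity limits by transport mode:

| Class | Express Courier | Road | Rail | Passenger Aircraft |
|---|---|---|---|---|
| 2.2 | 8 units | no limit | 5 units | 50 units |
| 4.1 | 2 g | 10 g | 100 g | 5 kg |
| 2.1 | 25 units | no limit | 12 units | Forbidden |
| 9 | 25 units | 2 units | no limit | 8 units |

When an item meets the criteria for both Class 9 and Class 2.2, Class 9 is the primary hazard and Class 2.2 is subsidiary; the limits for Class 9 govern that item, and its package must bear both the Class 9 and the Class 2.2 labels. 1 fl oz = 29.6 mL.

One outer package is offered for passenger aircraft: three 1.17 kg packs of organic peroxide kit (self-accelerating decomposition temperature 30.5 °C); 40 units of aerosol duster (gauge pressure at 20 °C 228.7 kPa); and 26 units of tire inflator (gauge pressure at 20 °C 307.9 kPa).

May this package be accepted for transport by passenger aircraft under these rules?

Organic peroxide kit: self-accelerating decomposition temperature 30.5 °C ≤ 75 °C → Class 4.1 (Self-Reactive).
The aerosol duster has gauge pressure at 20 °C 228.7 kPa, which is > 180 kPa, so it is Class 2.2 (Compressed Gas).
With gauge pressure at 20 °C 307.9 kPa (> 180 kPa), the tire inflator falls in Class 2.2.
Class 2.2 net quantity: 40 units + 26 units = 66 units.
66 units exceeds the passenger aircraft limit of 50 units for Class 2.2.
Class 4.1 quantity: three 1.17 kg packs = 3.51 kg.
3.51 kg is within the passenger aircraft limit of 5 kg for Class 4.1.

No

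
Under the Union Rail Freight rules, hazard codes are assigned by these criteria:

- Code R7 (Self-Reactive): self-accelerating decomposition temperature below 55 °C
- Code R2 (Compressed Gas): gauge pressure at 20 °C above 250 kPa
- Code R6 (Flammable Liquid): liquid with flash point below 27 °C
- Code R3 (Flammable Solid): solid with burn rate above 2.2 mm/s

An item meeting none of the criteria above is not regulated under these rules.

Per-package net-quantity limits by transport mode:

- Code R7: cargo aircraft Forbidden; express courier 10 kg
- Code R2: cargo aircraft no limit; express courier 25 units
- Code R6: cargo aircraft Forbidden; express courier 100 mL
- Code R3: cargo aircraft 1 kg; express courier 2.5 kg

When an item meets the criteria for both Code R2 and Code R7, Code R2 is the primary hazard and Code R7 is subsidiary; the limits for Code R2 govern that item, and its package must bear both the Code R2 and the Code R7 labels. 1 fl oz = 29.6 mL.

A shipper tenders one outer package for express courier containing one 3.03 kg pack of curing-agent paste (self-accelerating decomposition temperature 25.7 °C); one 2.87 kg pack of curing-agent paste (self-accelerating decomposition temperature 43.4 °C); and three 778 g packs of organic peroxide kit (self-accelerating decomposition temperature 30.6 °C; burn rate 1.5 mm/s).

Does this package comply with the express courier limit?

Yes

Self-accelerating decomposition temperature 25.7 °C meets the Code R7 criterion (Self-Reactive), so the curing-agent paste is Code R7.
With self-accelerating decomposition temperature 43.4 °C (< 55 °C), the curing-agent paste falls in Code R7.
Organic peroxide kit: self-accelerating decomposition temperature 30.6 °C < 55 °C → Code R7 (Self-Reactive).
Total Code R7: 3.03 kg + 2.87 kg + (three 778 g packs = 2.334 kg) = 8.234 kg.
8.234 kg ≤ 10 kg (express courier limit, Code R7) — within limit.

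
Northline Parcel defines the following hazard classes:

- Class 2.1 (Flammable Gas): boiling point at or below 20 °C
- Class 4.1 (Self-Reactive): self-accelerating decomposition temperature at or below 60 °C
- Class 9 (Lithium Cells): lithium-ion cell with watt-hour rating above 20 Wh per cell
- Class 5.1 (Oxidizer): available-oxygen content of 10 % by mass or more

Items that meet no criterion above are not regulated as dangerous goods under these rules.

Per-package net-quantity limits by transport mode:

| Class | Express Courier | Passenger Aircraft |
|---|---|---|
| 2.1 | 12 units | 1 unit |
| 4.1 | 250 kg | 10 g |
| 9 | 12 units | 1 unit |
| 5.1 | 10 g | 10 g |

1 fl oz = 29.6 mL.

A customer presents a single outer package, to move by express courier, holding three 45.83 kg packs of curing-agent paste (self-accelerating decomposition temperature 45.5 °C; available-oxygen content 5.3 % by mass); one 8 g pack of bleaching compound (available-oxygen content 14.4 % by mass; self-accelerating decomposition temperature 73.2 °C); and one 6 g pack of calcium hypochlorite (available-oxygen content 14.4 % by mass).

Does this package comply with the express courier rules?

Curing-agent paste: self-accelerating decomposition temperature 45.5 °C ≤ 60 °C → Class 4.1 (Self-Reactive).
With available-oxygen content 14.4 % by mass (≥ 10 % by mass), the bleaching compound falls in Class 5.1.
Calcium hypochlorite: available-oxygen content 14.4 % by mass ≥ 10 % by mass → Class 5.1 (Oxidizer).
Total Class 5.1: 8 g + 6 g = 14 g.
14 g exceeds the express courier limit of 10 g for Class 5.1.
Class 4.1 quantity: three 45.83 kg packs = 137.49 kg.
That is within the Class 4.1 express courier limit of 250 kg.

No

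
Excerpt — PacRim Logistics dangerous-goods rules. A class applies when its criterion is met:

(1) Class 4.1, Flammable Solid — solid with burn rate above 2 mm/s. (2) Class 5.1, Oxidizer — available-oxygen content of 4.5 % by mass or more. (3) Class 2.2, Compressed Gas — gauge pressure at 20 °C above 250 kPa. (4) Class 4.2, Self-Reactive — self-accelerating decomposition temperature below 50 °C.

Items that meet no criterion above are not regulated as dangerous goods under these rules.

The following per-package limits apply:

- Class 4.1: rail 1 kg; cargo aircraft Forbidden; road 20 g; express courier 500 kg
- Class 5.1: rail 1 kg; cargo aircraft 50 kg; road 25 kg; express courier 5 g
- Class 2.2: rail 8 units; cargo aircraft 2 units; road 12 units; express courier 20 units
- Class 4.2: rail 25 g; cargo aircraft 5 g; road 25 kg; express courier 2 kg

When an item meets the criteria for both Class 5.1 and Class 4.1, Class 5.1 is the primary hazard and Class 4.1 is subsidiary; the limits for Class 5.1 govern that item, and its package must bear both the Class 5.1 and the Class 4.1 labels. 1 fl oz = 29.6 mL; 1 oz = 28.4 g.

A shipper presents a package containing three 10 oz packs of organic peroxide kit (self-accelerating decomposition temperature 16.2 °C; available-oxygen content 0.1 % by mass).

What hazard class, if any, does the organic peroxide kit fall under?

Class 4.2

The organic peroxide kit has self-accelerating decomposition temperature 16.2 °C, which is < 50 °C, so it is Class 4.2 (Self-Reactive).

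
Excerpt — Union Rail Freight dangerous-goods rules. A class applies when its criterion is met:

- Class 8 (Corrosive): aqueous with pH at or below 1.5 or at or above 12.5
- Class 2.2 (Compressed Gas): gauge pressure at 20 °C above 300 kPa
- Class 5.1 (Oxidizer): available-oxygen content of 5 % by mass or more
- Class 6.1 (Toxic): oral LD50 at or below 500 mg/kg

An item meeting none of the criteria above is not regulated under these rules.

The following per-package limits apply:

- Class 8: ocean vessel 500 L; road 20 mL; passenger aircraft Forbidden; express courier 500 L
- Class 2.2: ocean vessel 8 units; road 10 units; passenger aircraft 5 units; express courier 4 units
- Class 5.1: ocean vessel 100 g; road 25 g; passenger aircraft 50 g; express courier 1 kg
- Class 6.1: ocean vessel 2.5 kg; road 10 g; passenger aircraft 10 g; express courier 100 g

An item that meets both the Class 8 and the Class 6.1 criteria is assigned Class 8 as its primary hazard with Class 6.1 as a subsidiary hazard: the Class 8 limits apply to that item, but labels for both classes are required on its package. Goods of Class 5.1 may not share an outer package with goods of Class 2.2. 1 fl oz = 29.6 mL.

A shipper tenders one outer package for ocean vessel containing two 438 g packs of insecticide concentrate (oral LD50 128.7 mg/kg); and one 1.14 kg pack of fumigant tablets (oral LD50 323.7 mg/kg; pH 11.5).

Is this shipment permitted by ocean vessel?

The insecticide concentrate has oral LD50 128.7 mg/kg, which is ≤ 500 mg/kg, so it is Class 6.1 (Toxic).
The fumigant tablets have oral LD50 323.7 mg/kg, which is ≤ 500 mg/kg, so they are Class 6.1 (Toxic).
Total Class 6.1: (two 438 g packs = 876 g) + 1.14 kg = 2.016 kg.
2.016 kg is within the ocean vessel limit of 2.5 kg for Class 6.1.

Yes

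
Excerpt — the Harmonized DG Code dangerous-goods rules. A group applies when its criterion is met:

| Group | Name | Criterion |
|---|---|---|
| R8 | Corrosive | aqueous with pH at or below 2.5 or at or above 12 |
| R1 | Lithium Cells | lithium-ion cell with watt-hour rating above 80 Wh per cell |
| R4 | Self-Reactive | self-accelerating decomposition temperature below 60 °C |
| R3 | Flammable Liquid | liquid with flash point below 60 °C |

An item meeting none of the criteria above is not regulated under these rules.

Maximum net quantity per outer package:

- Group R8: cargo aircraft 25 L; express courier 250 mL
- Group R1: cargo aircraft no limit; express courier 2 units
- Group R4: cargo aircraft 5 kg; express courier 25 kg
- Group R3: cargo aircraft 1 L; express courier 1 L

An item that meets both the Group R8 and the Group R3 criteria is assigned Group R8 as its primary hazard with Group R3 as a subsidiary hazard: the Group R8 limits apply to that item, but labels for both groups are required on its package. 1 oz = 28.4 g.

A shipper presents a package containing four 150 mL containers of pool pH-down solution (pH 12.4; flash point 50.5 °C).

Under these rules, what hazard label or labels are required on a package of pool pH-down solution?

Group R3 and R8

Pool pH-down solution: pH 12.4 ≥ 12 → Group R8 (Corrosive).
The pool pH-down solution has flash point 50.5 °C, which is < 60 °C, so it is Group R3 (Flammable Liquid).
By the precedence rule Group R8 is primary and Group R3 is subsidiary, and that rule requires both labels on the package.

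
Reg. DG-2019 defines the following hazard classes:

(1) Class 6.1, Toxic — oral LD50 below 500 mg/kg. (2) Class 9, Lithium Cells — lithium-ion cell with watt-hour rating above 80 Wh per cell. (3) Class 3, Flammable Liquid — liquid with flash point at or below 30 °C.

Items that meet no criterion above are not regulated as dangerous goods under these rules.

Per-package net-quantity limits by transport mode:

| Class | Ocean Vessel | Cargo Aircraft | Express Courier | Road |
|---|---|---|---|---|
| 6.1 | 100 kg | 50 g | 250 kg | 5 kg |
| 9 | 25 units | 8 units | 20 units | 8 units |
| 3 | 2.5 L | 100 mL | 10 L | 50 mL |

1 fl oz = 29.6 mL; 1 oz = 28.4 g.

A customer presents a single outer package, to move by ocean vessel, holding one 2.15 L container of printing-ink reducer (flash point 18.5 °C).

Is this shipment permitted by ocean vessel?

Yes

Printing-ink reducer: flash point 18.5 °C ≤ 30 °C → Class 3 (Flammable Liquid).
Class 3 quantity: 2.15 L.
2.15 L ≤ 2.5 L (ocean vessel limit, Class 3) — within limit.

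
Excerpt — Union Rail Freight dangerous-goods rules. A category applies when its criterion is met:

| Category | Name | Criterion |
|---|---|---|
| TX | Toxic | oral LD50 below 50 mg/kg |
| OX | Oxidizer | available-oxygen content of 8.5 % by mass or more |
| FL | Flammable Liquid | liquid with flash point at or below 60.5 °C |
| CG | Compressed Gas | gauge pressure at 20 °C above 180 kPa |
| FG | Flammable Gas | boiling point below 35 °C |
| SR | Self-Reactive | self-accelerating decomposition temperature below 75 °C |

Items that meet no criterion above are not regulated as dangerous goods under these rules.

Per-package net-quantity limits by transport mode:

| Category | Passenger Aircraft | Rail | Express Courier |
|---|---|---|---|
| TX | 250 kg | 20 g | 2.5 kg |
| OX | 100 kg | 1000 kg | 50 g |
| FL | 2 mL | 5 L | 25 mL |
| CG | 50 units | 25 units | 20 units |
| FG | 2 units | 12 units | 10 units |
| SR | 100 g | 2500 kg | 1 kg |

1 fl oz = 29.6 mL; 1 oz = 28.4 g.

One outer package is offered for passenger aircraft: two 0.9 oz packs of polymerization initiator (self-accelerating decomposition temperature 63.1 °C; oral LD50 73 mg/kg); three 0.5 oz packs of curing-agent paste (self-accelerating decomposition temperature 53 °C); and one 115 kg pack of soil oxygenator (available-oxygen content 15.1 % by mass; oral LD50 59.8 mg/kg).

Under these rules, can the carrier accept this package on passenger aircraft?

No

Polymerization initiator: self-accelerating decomposition temperature 63.1 °C < 75 °C → Category SR (Self-Reactive).
The curing-agent paste has self-accelerating decomposition temperature 53 °C, which is < 75 °C, so it is Category SR (Self-Reactive).
Available-oxygen content 15.1 % by mass meets the Category OX criterion (Oxidizer), so the soil oxygenator is Category OX.
Category SR net quantity: (two 0.9 oz packs = 51.12 g) + (three 0.5 oz packs = 42.6 g) = 93.72 g.
93.72 g ≤ 100 g (passenger aircraft limit, Category SR) — within limit.
Category OX quantity: 115 kg.
115 kg exceeds the passenger aircraft limit of 100 kg for Category OX.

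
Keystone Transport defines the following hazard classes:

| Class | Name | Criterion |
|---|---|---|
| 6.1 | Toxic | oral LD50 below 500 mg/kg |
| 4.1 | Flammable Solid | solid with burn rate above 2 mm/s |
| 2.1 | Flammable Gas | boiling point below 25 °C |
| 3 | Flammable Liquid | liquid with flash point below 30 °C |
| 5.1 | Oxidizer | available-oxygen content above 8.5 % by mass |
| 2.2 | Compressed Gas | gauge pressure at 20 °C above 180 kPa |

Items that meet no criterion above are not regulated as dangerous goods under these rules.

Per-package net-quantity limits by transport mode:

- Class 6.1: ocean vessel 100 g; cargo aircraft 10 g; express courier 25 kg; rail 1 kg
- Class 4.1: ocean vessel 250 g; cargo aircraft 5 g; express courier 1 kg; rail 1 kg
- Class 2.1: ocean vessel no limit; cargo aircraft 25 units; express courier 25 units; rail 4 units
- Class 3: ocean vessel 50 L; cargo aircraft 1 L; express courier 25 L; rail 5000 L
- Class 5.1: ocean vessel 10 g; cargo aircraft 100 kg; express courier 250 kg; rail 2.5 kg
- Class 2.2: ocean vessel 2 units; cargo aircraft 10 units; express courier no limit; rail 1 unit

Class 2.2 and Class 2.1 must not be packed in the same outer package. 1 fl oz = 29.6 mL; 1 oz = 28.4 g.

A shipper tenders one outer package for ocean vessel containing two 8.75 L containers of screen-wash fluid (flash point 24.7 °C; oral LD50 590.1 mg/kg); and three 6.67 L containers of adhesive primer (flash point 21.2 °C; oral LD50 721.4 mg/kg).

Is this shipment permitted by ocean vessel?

Screen-wash fluid: flash point 24.7 °C < 30 °C → Class 3 (Flammable Liquid).
The adhesive primer has flash point 21.2 °C, which is < 30 °C, so it is Class 3 (Flammable Liquid).
Class 3 net quantity: (two 8.75 L containers = 17.5 L) + (three 6.67 L containers = 20.01 L) = 37.51 L.
That is within the Class 3 ocean vessel limit of 50 L.

Yes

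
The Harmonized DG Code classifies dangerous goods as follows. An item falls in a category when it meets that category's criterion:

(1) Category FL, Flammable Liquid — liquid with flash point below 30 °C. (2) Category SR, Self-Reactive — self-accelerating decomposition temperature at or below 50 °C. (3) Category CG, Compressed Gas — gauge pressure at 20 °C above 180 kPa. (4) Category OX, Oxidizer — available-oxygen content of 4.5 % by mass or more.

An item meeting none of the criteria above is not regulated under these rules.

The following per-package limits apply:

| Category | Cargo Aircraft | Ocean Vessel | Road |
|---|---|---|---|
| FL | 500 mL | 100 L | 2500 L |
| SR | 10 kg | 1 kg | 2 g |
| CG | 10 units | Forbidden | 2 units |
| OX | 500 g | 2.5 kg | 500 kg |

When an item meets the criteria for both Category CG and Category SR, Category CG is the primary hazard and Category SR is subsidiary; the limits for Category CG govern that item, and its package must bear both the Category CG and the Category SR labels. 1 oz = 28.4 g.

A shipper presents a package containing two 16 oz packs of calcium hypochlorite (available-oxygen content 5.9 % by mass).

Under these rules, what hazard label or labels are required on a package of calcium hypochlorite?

Calcium hypochlorite: available-oxygen content 5.9 % by mass ≥ 4.5 % by mass → Category OX (Oxidizer).
Only the Category OX label is required.

Category OX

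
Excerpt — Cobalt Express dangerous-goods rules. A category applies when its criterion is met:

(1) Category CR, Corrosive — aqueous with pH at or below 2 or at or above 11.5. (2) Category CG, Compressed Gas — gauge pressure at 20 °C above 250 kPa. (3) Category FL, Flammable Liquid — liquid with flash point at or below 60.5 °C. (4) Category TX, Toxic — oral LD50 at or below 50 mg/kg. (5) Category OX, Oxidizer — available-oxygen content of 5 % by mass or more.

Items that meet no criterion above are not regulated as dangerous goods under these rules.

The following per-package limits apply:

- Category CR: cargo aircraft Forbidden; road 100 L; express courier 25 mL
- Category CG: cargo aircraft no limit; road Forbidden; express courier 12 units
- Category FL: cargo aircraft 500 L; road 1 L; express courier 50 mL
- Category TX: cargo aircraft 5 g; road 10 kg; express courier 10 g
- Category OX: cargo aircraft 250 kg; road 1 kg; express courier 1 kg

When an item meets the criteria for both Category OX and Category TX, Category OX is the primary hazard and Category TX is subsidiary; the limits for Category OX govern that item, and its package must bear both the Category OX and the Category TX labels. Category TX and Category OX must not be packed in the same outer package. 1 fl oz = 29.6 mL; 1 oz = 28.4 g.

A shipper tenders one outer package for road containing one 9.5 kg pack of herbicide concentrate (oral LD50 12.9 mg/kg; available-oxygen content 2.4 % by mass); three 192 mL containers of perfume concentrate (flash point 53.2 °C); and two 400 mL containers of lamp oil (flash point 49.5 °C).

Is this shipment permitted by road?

No

The herbicide concentrate has oral LD50 12.9 mg/kg, which is ≤ 50 mg/kg, so it is Category TX (Toxic).
The perfume concentrate has flash point 53.2 °C, which is ≤ 60.5 °C, so it is Category FL (Flammable Liquid).
The lamp oil has flash point 49.5 °C, which is ≤ 60.5 °C, so it is Category FL (Flammable Liquid).
Category FL net quantity: (three 192 mL containers = 576 mL) + (two 400 mL containers = 800 mL) = 1.376 L.
1.376 L > 1 L (road limit, Category FL) — over the limit.
Category TX quantity: 9.5 kg.
9.5 kg ≤ 10 kg (road limit, Category TX) — within limit.
The segregation rule (Category TX with Category OX) does not apply to Category FL with Category TX.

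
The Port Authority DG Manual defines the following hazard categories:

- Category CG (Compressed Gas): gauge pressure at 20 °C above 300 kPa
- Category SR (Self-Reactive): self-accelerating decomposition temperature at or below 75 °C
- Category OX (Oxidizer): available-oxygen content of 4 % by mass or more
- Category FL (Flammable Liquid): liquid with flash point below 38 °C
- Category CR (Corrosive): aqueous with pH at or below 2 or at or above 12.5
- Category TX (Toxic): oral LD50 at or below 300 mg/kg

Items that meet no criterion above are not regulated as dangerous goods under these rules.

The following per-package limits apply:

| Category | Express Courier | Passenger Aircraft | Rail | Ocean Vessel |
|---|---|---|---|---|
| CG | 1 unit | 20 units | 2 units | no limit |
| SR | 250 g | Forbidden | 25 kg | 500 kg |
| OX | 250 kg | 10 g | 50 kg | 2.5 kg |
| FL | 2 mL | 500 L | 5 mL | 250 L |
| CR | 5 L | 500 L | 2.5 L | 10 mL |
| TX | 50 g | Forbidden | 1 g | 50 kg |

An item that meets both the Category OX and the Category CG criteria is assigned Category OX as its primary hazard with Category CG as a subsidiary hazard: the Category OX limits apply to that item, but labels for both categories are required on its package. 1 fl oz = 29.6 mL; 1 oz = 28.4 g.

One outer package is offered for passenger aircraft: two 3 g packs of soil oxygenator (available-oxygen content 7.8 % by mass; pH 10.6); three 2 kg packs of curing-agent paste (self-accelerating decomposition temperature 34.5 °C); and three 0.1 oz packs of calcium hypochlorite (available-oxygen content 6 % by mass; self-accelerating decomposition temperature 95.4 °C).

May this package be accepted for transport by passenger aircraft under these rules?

Soil oxygenator: available-oxygen content 7.8 % by mass ≥ 4 % by mass → Category OX (Oxidizer).
The curing-agent paste has self-accelerating decomposition temperature 34.5 °C, which is ≤ 75 °C, so it is Category SR (Self-Reactive).
Available-oxygen content 6 % by mass meets the Category OX criterion (Oxidizer), so the calcium hypochlorite is Category OX.
Category SR quantity: three 2 kg packs = 6 kg.
By passenger aircraft, Category SR is Forbidden regardless of quantity.
Total Category OX: (two 3 g packs = 6 g) + (three 0.1 oz packs = 8.52 g) = 14.52 g.
14.52 g > 10 g (passenger aircraft limit, Category OX) — over the limit.

No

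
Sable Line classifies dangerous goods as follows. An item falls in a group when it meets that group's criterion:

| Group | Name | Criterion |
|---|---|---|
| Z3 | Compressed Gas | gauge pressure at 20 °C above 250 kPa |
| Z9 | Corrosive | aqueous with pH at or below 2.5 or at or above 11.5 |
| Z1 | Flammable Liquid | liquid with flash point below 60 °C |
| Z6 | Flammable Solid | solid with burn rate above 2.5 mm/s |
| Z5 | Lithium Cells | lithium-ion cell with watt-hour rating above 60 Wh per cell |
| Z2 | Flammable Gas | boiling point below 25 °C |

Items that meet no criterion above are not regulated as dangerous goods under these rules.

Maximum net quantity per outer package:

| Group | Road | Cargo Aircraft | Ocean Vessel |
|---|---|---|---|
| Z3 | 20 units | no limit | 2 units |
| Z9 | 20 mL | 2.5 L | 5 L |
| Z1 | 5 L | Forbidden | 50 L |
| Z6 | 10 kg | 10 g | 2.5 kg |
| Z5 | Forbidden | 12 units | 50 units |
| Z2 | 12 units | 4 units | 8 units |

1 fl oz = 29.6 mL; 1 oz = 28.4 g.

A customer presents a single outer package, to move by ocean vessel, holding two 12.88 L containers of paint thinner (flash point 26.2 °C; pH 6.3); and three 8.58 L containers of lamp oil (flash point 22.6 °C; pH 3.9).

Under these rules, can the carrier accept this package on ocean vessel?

Paint thinner: flash point 26.2 °C < 60 °C → Group Z1 (Flammable Liquid).
Lamp oil: flash point 22.6 °C < 60 °C → Group Z1 (Flammable Liquid).
Total Group Z1: (two 12.88 L containers = 25.76 L) + (three 8.58 L containers = 25.74 L) = 51.5 L.
That exceeds the Group Z1 ocean vessel limit of 50 L.

No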